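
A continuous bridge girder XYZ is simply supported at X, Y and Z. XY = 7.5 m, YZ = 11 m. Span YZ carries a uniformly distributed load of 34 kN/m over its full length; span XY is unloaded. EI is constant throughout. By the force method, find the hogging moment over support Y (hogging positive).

Insert a hinge at Y; M_Y is the redundant, and each span becomes simply supported.
End slopes at the hinge Y, treating each span as simply supported:
  span YZ: UDL 34: wL³/(24EI) = 1886/EI
  relative rotation θ_0 = (0 + 1886)/EI = 1886/EI
A unit hogging moment at Y produces rotation L₁/(3EI) + L₂/(3EI) = 6.167/EI.
Slope continuity at Y: θ_0 = M_Y·6.167/EI, so M_Y = 1886/6.167 = 305.8 kN·m (hogging).

M_Y = 305.8 kN·m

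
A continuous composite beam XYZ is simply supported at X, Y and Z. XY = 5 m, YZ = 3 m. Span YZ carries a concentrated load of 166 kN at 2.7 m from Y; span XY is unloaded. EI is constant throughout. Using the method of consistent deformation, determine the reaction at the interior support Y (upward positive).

R_Y = 21.53 kN

Take M_Y as the redundant. Released structure: two simple spans XY and YZ with a hinge at Y.
Discontinuity in slope at Y on the released structure — sum the simple-span end rotations:
  span YZ: point load 166 at a = 2.7: Pab(L + b)/(6LEI) = 24.65/EI
  relative rotation θ_0 = (0 + 24.65)/EI = 24.65/EI
A unit hogging moment at Y produces rotation L₁/(3EI) + L₂/(3EI) = 2.667/EI.
Compatibility: M_Y·(L₁+L₂)/(3EI) = θ_0, giving M_Y = 9.244 kN·m (hogging).
Span XY, ΣM about X with M_Y applied at Y: R_Y^{XY}·5 = 0 + 9.244, so R_Y^{XY} = 1.849 kN and R_X = 0 − 1.849 = -1.849 kN.
Span YZ, ΣM about Z: R_Y^{YZ}·3 = 49.8 + 9.244, so R_Y^{YZ} = 19.68 kN and R_Z = 166 − 19.68 = 146.3 kN.
R_Y = 1.849 + 19.68 = 21.53 kN.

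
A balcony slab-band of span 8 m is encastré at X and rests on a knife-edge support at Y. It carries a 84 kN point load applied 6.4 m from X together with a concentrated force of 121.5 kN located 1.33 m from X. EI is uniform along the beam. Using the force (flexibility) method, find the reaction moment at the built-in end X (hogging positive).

Choose R_Y as the redundant. The primary structure is the cantilever fixed at X.
Primary-structure tip deflection at Y by superposition:
  point load 84 at a = 6.4: Pa²(3L − a)/(6EI) = 10093/EI
  point load 121.5 at a = 1.33: Pa²(3L − a)/(6EI) = 812/EI
  δ_0 = 10905/EI
Flexibility coefficient — unit upward force at Y: δ_{YY} = L³/(3EI) = 170.7/EI.
Compatibility at Y: δ_0 − R_Y·δ_{YY} = 0, so R_Y = 10905/170.7 = 63.89 kN.
Moment equilibrium about X: M_X = Σ(load moments about X) − R_Y·L = 699.2 − 63.89×8 = 188 kN·m.

M_X = 188 kN·m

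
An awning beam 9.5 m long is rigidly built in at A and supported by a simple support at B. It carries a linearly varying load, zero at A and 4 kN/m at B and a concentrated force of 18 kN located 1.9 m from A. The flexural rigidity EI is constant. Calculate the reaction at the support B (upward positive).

R_B = 11.46 kN

Choose R_B as the redundant. The primary structure is the cantilever fixed at A.
Downward deflection at the released point B due to the loads:
  triangular load, peak 4 at the free end: 11w₀L⁴/(120EI) = 2987/EI
  point load 18 at a = 1.9: Pa²(3L − a)/(6EI) = 288.1/EI
  δ_0 = 3275/EI
Tip deflection under a unit load at B: L³/(3EI) = 285.8/EI.
The prop prevents deflection at B: R_B = δ_0/δ_{BB} = 3275/285.8 = 11.46 kN.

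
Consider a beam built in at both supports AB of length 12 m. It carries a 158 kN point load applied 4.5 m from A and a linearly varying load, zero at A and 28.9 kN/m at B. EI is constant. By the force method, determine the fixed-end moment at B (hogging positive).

Release both end moments; the primary structure is a simply-supported span AB with redundants M_A and M_B.
Simple-span end rotations at A and B under the given loads:
  at A: point load 158 at a = 4.5: Pab(L + b)/(6LEI) = 1444/EI
  at B: point load 158 at a = 4.5: Pab(L + a)/(6LEI) = 1222/EI
  at A: triangular load, peak 28.9: 7w₀L³/(360EI) = 971/EI
  at B: triangular load, peak 28.9: w₀L³/(45EI) = 1110/EI
  θ_A0 = 2415/EI,  θ_B0 = 2332/EI
Flexibility coefficients: a unit moment at one end gives L/(3EI) there and L/(6EI) at the far end, so f₁₁ = f₂₂ = 4/EI and f₁₂ = f₂₁ = 2/EI.
Compatibility — zero rotation at each built-in end:
  4 M_A + 2 M_B = 2415
  2 M_A + 4 M_B = 2332
Solving the pair gives M_A = 416.5 kN·m and M_B = 374.7 kN·m (hogging).

M_B = 374.7 kN·m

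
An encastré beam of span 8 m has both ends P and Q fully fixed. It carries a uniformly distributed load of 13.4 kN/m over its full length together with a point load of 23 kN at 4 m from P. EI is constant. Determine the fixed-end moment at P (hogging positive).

Take the two fixed-end moments M_P, M_Q as redundants; the released structure is the simple span PQ.
Simple-span end rotations at P and Q under the given loads:
  at P: UDL 13.4: wL³/(24EI) = 285.9/EI
  at Q: UDL 13.4: wL³/(24EI) = 285.9/EI
  at P: point load 23 at a = 4: Pab(L + b)/(6LEI) = 92/EI
  at Q: point load 23 at a = 4: Pab(L + a)/(6LEI) = 92/EI
  θ_P0 = 377.9/EI,  θ_Q0 = 377.9/EI
Flexibility coefficients: a unit moment at one end gives L/(3EI) there and L/(6EI) at the far end, so f₁₁ = f₂₂ = 2.667/EI and f₁₂ = f₂₁ = 1.333/EI.
Compatibility — zero rotation at each built-in end:
  2.667 M_P + 1.333 M_Q = 377.9
  1.333 M_P + 2.667 M_Q = 377.9
Solving the pair gives M_P = 94.47 kN·m and M_Q = 94.47 kN·m (hogging).

M_P = 94.47 kN·m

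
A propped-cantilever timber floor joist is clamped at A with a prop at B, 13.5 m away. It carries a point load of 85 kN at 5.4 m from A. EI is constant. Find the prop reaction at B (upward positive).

R_B = 17.68 kN

Release the roller at B. Primary structure: cantilever fixed at A.
Deflection at B on the released cantilever, summing each load's contribution:
  point load 85 at a = 5.4: Pa²(3L − a)/(6EI) = 14500/EI
Tip deflection under a unit load at B: L³/(3EI) = 820.1/EI.
Compatibility at B: δ_0 − R_B·δ_{BB} = 0, so R_B = 14500/820.1 = 17.68 kN.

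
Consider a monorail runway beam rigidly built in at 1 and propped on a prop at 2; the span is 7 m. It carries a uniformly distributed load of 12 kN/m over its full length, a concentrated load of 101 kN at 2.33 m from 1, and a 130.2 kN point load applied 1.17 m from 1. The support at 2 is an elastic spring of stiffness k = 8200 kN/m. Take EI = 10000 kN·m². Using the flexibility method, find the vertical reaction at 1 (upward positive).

Release the roller at 2. Primary structure: cantilever fixed at 1.
Downward deflection at the released point 2 due to the loads:
  UDL 12: wL⁴/(8EI) = 3602/EI
  point load 101 at a = 2.33: Pa²(3L − a)/(6EI) = 1706/EI
  point load 130.2 at a = 1.17: Pa²(3L − a)/(6EI) = 589.1/EI
  δ_0 = 5897/EI
Tip deflection under a unit load at 2: L³/(3EI) = 114.3/EI.
With EI = 10000 kN·m²: δ_0 = 0.58967 m and δ_{22} = 0.011433 m/kN.
Compatibility — the spring shortens by R_2/k under the reaction it provides: δ_0 − R_2·δ_{22} = R_2/k. With 1/k = 0.000122 m/kN, R_2 = δ_0 / (δ_{22} + 1/k) = 0.58967 / (0.011433 + 0.000122) = 51.03 kN.
Vertical equilibrium: R_1 = ΣP − R_2 = 315.2 − 51.03 = 264.2 kN.

R_1 = 264.2 kN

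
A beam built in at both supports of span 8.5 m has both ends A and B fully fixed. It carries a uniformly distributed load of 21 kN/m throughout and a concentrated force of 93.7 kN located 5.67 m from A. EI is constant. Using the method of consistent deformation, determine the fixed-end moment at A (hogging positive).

Release both end moments; the primary structure is a simply-supported span AB with redundants M_A and M_B.
End rotations of the released simple span under the applied load (×1/EI):
  at A: UDL 21: wL³/(24EI) = 537.4/EI
  at B: UDL 21: wL³/(24EI) = 537.4/EI
  at A: point load 93.7 at a = 5.67: Pab(L + b)/(6LEI) = 334/EI
  at B: point load 93.7 at a = 5.67: Pab(L + a)/(6LEI) = 417.7/EI
  θ_A0 = 871.4/EI,  θ_B0 = 955.1/EI
Flexibility coefficients: a unit moment at one end gives L/(3EI) there and L/(6EI) at the far end, so f₁₁ = f₂₂ = 2.833/EI and f₁₂ = f₂₁ = 1.417/EI.
Compatibility — zero rotation at each built-in end:
  2.833 M_A + 1.417 M_B = 871.4
  1.417 M_A + 2.833 M_B = 955.1
Solving the pair gives M_A = 185.3 kN·m and M_B = 244.4 kN·m (hogging).

M_A = 185.3 kN·m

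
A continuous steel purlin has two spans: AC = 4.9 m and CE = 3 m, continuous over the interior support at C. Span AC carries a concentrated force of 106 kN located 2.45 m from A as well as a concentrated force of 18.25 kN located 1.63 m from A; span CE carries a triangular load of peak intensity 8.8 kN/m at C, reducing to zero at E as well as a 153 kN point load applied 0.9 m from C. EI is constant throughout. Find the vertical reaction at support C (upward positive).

R_C = 229.6 kN

Insert a hinge at C; M_C is the redundant, and each span becomes simply supported.
Rotations at C on the released spans (each span's end-slope, ×1/EI):
  span AC: point load 106 at a = 2.45: Pab(L + a)/(6LEI) = 159.1/EI
  span AC: point load 18.25 at a = 1.63: Pab(L + a)/(6LEI) = 21.61/EI
  span CE: triangular load, peak 8.8: w₀L³/(45EI) = 5.28/EI
  span CE: point load 153 at a = 0.9: Pab(L + b)/(6LEI) = 81.93/EI
  relative rotation θ_0 = (180.7 + 87.21)/EI = 267.9/EI
A unit hogging moment at C produces rotation L₁/(3EI) + L₂/(3EI) = 2.633/EI.
Compatibility: M_C·(L₁+L₂)/(3EI) = θ_0, giving M_C = 101.7 kN·m (hogging).
Span AC, ΣM about A with M_C applied at C: R_C^{AC}·4.9 = 289.4 + 101.7, so R_C^{AC} = 79.83 kN and R_A = 124.2 − 79.83 = 44.42 kN.
Span CE, ΣM about E: R_C^{CE}·3 = 347.7 + 101.7, so R_C^{CE} = 149.8 kN and R_E = 166.2 − 149.8 = 16.39 kN.
R_C = 79.83 + 149.8 = 229.6 kN.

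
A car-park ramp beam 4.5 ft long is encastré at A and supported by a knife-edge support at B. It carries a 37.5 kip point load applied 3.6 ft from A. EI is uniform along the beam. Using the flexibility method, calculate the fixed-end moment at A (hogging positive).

Release the roller at B. Primary structure: cantilever fixed at A.
Downward deflection at the released point B due to the loads:
  point load 37.5 at a = 3.6: Pa²(3L − a)/(6EI) = 801.9/EI
Flexibility coefficient — unit upward force at B: δ_{BB} = L³/(3EI) = 30.38/EI.
Compatibility at B: δ_0 − R_B·δ_{BB} = 0, so R_B = 801.9/30.38 = 26.4 kip.
Moment equilibrium about A: M_A = Σ(load moments about A) − R_B·L = 135 − 26.4×4.5 = 16.2 kip·ft.

M_A = 16.2 kip·ft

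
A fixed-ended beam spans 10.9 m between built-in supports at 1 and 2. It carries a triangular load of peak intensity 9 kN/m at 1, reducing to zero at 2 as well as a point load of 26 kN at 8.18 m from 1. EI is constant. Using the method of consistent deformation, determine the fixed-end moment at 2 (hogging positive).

M_2 = 75.47 kN·m

Release both end moments; the primary structure is a simply-supported span 12 with redundants M_1 and M_2.
On the primary (simply-supported) span, the end slopes from the loading are:
  at 1: triangular load, peak 9: w₀L³/(45EI) = 259/EI
  at 2: triangular load, peak 9: 7w₀L³/(360EI) = 226.6/EI
  at 1: point load 26 at a = 8.18: Pab(L + b)/(6LEI) = 120.5/EI
  at 2: point load 26 at a = 8.18: Pab(L + a)/(6LEI) = 168.8/EI
  θ_10 = 379.5/EI,  θ_20 = 395.4/EI
Flexibility coefficients: a unit moment at one end gives L/(3EI) there and L/(6EI) at the far end, so f₁₁ = f₂₂ = 3.633/EI and f₁₂ = f₂₁ = 1.817/EI.
Compatibility — zero rotation at each built-in end:
  3.633 M_1 + 1.817 M_2 = 379.5
  1.817 M_1 + 3.633 M_2 = 395.4
Solving the pair gives M_1 = 66.71 kN·m and M_2 = 75.47 kN·m (hogging).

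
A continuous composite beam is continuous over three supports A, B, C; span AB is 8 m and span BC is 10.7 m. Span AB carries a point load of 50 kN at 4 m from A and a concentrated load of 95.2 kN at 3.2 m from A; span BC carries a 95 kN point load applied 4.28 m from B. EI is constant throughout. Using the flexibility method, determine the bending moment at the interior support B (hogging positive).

M_B = 198.5 kN·m

Insert a hinge at B; M_B is the redundant, and each span becomes simply supported.
Discontinuity in slope at B on the released structure — sum the simple-span end rotations:
  span AB: point load 50 at a = 4: Pab(L + a)/(6LEI) = 200/EI
  span AB: point load 95.2 at a = 3.2: Pab(L + a)/(6LEI) = 341.2/EI
  span BC: point load 95 at a = 4.28: Pab(L + b)/(6LEI) = 696.1/EI
  relative rotation θ_0 = (541.2 + 696.1)/EI = 1237/EI
A unit hogging moment at B produces rotation L₁/(3EI) + L₂/(3EI) = 6.233/EI.
Slope continuity at B: θ_0 = M_B·6.233/EI, so M_B = 1237/6.233 = 198.5 kN·m (hogging).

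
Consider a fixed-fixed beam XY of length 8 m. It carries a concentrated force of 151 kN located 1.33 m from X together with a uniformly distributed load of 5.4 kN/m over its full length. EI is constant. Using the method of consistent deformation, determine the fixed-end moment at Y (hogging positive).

Take the two fixed-end moments M_X, M_Y as redundants; the released structure is the simple span XY.
On the primary (simply-supported) span, the end slopes from the loading are:
  at X: point load 151 at a = 1.33: Pab(L + b)/(6LEI) = 409.4/EI
  at Y: point load 151 at a = 1.33: Pab(L + a)/(6LEI) = 260.4/EI
  at X: UDL 5.4: wL³/(24EI) = 115.2/EI
  at Y: UDL 5.4: wL³/(24EI) = 115.2/EI
  θ_X0 = 524.6/EI,  θ_Y0 = 375.6/EI
Flexibility coefficients: a unit moment at one end gives L/(3EI) there and L/(6EI) at the far end, so f₁₁ = f₂₂ = 2.667/EI and f₁₂ = f₂₁ = 1.333/EI.
Compatibility — zero rotation at each built-in end:
  2.667 M_X + 1.333 M_Y = 524.6
  1.333 M_X + 2.667 M_Y = 375.6
Solving the pair gives M_X = 168.4 kN·m and M_Y = 56.64 kN·m (hogging).

M_Y = 56.64 kN·m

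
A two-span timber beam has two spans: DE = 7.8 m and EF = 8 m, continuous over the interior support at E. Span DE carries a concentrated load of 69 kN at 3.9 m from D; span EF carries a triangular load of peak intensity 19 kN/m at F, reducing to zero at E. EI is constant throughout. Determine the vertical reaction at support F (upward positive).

R_F = 39.95 kN

Insert a hinge at E; M_E is the redundant, and each span becomes simply supported.
Rotations at E on the released spans (each span's end-slope, ×1/EI):
  span DE: point load 69 at a = 3.9: Pab(L + a)/(6LEI) = 262.4/EI
  span EF: triangular load, peak 19: 7w₀L³/(360EI) = 189.2/EI
  relative rotation θ_0 = (262.4 + 189.2)/EI = 451.5/EI
A unit hogging moment at E produces rotation L₁/(3EI) + L₂/(3EI) = 5.267/EI.
Slope continuity at E: θ_0 = M_E·5.267/EI, so M_E = 451.5/5.267 = 85.73 kN·m (hogging).
Span EF, ΣM about F: R_E^{EF}·8 = 202.7 + 85.73, so R_E^{EF} = 36.05 kN and R_F = 76 − 36.05 = 39.95 kN.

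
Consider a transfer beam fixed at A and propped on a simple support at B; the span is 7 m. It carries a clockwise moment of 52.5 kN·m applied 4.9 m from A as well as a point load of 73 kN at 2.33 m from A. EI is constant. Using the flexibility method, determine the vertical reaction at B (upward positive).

Remove the prop at B; the released (primary) structure is a cantilever built in at A.
Deflection at B on the released cantilever, summing each load's contribution:
  clockwise couple 52.5 at a = 4.9: M₀a(2L − a)/(2EI) = 1170/EI
  point load 73 at a = 2.33: Pa²(3L − a)/(6EI) = 1233/EI
  δ_0 = 2404/EI
Flexibility coefficient — unit upward force at B: δ_{BB} = L³/(3EI) = 114.3/EI.
The prop prevents deflection at B: R_B = δ_0/δ_{BB} = 2404/114.3 = 21.02 kN.

R_B = 21.02 kN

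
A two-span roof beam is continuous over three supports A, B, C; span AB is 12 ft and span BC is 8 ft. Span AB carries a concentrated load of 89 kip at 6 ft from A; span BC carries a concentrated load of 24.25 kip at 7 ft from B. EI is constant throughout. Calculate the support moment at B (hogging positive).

Take M_B as the redundant. Released structure: two simple spans AB and BC with a hinge at B.
End slopes at the hinge B, treating each span as simply supported:
  span AB: point load 89 at a = 6: Pab(L + a)/(6LEI) = 801/EI
  span BC: point load 24.25 at a = 7: Pab(L + b)/(6LEI) = 31.83/EI
  relative rotation θ_0 = (801 + 31.83)/EI = 832.8/EI
A unit hogging moment at B produces rotation L₁/(3EI) + L₂/(3EI) = 6.667/EI.
Compatibility: M_B·(L₁+L₂)/(3EI) = θ_0, giving M_B = 124.9 kip·ft (hogging).

M_B = 124.9 kip·ft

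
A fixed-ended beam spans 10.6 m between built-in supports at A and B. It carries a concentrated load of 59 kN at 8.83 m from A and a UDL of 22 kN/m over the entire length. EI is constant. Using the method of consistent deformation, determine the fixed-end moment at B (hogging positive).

Take the two fixed-end moments M_A, M_B as redundants; the released structure is the simple span AB.
Simple-span end rotations at A and B under the given loads:
  at A: point load 59 at a = 8.83: Pab(L + b)/(6LEI) = 179.3/EI
  at B: point load 59 at a = 8.83: Pab(L + a)/(6LEI) = 281.7/EI
  at A: UDL 22: wL³/(24EI) = 1092/EI
  at B: UDL 22: wL³/(24EI) = 1092/EI
  θ_A0 = 1271/EI,  θ_B0 = 1373/EI
Flexibility coefficients: a unit moment at one end gives L/(3EI) there and L/(6EI) at the far end, so f₁₁ = f₂₂ = 3.533/EI and f₁₂ = f₂₁ = 1.767/EI.
Compatibility — zero rotation at each built-in end:
  3.533 M_A + 1.767 M_B = 1271
  1.767 M_A + 3.533 M_B = 1373
Solving the pair gives M_A = 220.5 kN·m and M_B = 278.5 kN·m (hogging).

M_B = 278.5 kN·m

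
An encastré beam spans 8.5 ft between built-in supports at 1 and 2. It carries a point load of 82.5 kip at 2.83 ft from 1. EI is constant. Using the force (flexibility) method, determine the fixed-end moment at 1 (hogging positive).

M_1 = 103.9 kip·ft

Take the two fixed-end moments M_1, M_2 as redundants; the released structure is the simple span 12.
On the primary (simply-supported) span, the end slopes from the loading are:
  at 1: point load 82.5 at a = 2.83: Pab(L + b)/(6LEI) = 367.8/EI
  at 2: point load 82.5 at a = 2.83: Pab(L + a)/(6LEI) = 294.1/EI
  θ_10 = 367.8/EI,  θ_20 = 294.1/EI
Flexibility coefficients: a unit moment at one end gives L/(3EI) there and L/(6EI) at the far end, so f₁₁ = f₂₂ = 2.833/EI and f₁₂ = f₂₁ = 1.417/EI.
Compatibility — zero rotation at each built-in end:
  2.833 M_1 + 1.417 M_2 = 367.8
  1.417 M_1 + 2.833 M_2 = 294.1
Solving the pair gives M_1 = 103.9 kip·ft and M_2 = 51.85 kip·ft (hogging).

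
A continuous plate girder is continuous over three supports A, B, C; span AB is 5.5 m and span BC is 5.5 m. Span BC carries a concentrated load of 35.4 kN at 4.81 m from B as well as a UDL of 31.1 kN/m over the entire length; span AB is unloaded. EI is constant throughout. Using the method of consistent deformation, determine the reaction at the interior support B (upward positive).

R_B = 113.5 kN

Insert a hinge at B; M_B is the redundant, and each span becomes simply supported.
Rotations at B on the released spans (each span's end-slope, ×1/EI):
  span BC: point load 35.4 at a = 4.81: Pab(L + b)/(6LEI) = 22.04/EI
  span BC: UDL 31.1: wL³/(24EI) = 215.6/EI
  relative rotation θ_0 = (0 + 237.6)/EI = 237.6/EI
A unit hogging moment at B produces rotation L₁/(3EI) + L₂/(3EI) = 3.667/EI.
Slope continuity at B: θ_0 = M_B·3.667/EI, so M_B = 237.6/3.667 = 64.81 kN·m (hogging).
Span AB, ΣM about A with M_B applied at B: R_B^{AB}·5.5 = 0 + 64.81, so R_B^{AB} = 11.78 kN and R_A = 0 − 11.78 = -11.78 kN.
Span BC, ΣM about C: R_B^{BC}·5.5 = 494.8 + 64.81, so R_B^{BC} = 101.7 kN and R_C = 206.4 − 101.7 = 104.7 kN.
R_B = 11.78 + 101.7 = 113.5 kN.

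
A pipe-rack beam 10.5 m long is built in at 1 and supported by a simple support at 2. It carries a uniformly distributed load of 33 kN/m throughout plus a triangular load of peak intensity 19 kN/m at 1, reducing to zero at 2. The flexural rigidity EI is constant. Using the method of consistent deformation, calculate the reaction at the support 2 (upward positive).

R_2 = 149.9 kN

Choose R_2 as the redundant. The primary structure is the cantilever fixed at 1.
Deflection at 2 on the released cantilever, summing each load's contribution:
  UDL 33: wL⁴/(8EI) = 50140/EI
  triangular load, peak 19 at the fixed end: w₀L⁴/(30EI) = 7698/EI
  δ_0 = 57838/EI
Tip deflection under a unit load at 2: L³/(3EI) = 385.9/EI.
The prop prevents deflection at 2: R_2 = δ_0/δ_{22} = 57838/385.9 = 149.9 kN.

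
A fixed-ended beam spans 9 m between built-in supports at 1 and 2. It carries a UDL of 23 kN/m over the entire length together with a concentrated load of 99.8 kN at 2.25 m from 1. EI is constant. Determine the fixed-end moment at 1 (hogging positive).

M_1 = 281.6 kN·m

Release both end moments; the primary structure is a simply-supported span 12 with redundants M_1 and M_2.
On the primary (simply-supported) span, the end slopes from the loading are:
  at 1: UDL 23: wL³/(24EI) = 698.6/EI
  at 2: UDL 23: wL³/(24EI) = 698.6/EI
  at 1: point load 99.8 at a = 2.25: Pab(L + b)/(6LEI) = 442.1/EI
  at 2: point load 99.8 at a = 2.25: Pab(L + a)/(6LEI) = 315.8/EI
  θ_10 = 1141/EI,  θ_20 = 1014/EI
Flexibility coefficients: a unit moment at one end gives L/(3EI) there and L/(6EI) at the far end, so f₁₁ = f₂₂ = 3/EI and f₁₂ = f₂₁ = 1.5/EI.
Compatibility — zero rotation at each built-in end:
  3 M_1 + 1.5 M_2 = 1141
  1.5 M_1 + 3 M_2 = 1014
Solving the pair gives M_1 = 281.6 kN·m and M_2 = 197.4 kN·m (hogging).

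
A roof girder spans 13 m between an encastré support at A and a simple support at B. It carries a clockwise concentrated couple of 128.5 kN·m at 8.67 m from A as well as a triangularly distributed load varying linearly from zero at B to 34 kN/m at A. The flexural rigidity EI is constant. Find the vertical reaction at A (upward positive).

R_A = 163.6 kN

Remove the prop at B; the released (primary) structure is a cantilever built in at A.
Deflection at B on the released cantilever, summing each load's contribution:
  clockwise couple 128.5 at a = 8.67: M₀a(2L − a)/(2EI) = 9654/EI
  triangular load, peak 34 at the fixed end: w₀L⁴/(30EI) = 32369/EI
  δ_0 = 42023/EI
Tip deflection under a unit load at B: L³/(3EI) = 732.3/EI.
The prop prevents deflection at B: R_B = δ_0/δ_{BB} = 42023/732.3 = 57.38 kN.
Vertical equilibrium: R_A = ΣP − R_B = 221 − 57.38 = 163.6 kN.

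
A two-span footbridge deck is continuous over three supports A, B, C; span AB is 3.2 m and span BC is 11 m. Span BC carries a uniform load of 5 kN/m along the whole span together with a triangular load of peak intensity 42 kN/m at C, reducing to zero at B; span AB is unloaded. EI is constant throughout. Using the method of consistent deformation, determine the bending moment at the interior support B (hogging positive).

M_B = 288.2 kN·m

Insert a hinge at B; M_B is the redundant, and each span becomes simply supported.
End slopes at the hinge B, treating each span as simply supported:
  span BC: UDL 5: wL³/(24EI) = 277.3/EI
  span BC: triangular load, peak 42: 7w₀L³/(360EI) = 1087/EI
  relative rotation θ_0 = (0 + 1364)/EI = 1364/EI
A unit hogging moment at B produces rotation L₁/(3EI) + L₂/(3EI) = 4.733/EI.
Compatibility: M_B·(L₁+L₂)/(3EI) = θ_0, giving M_B = 288.2 kN·m (hogging).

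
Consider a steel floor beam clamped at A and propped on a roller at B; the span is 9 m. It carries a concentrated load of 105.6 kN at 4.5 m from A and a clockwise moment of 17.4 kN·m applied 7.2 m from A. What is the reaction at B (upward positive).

Release the roller at B. Primary structure: cantilever fixed at A.
Free-end deflection of the primary structure under the applied loading (downward +):
  point load 105.6 at a = 4.5: Pa²(3L − a)/(6EI) = 8019/EI
  clockwise couple 17.4 at a = 7.2: M₀a(2L − a)/(2EI) = 676.5/EI
  δ_0 = 8696/EI
Tip deflection under a unit load at B: L³/(3EI) = 243/EI.
Compatibility at B: δ_0 − R_B·δ_{BB} = 0, so R_B = 8696/243 = 35.78 kN.

R_B = 35.78 kN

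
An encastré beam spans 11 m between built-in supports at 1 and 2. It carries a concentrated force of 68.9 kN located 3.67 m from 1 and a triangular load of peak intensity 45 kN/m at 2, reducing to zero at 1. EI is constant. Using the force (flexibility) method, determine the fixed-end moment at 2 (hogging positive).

M_2 = 328.5 kN·m

Release both end moments; the primary structure is a simply-supported span 12 with redundants M_1 and M_2.
On the primary (simply-supported) span, the end slopes from the loading are:
  at 1: point load 68.9 at a = 3.67: Pab(L + b)/(6LEI) = 514.8/EI
  at 2: point load 68.9 at a = 3.67: Pab(L + a)/(6LEI) = 412/EI
  at 1: triangular load, peak 45: 7w₀L³/(360EI) = 1165/EI
  at 2: triangular load, peak 45: w₀L³/(45EI) = 1331/EI
  θ_10 = 1679/EI,  θ_20 = 1743/EI
Flexibility coefficients: a unit moment at one end gives L/(3EI) there and L/(6EI) at the far end, so f₁₁ = f₂₂ = 3.667/EI and f₁₂ = f₂₁ = 1.833/EI.
Compatibility — zero rotation at each built-in end:
  3.667 M_1 + 1.833 M_2 = 1679
  1.833 M_1 + 3.667 M_2 = 1743
Solving the pair gives M_1 = 293.8 kN·m and M_2 = 328.5 kN·m (hogging).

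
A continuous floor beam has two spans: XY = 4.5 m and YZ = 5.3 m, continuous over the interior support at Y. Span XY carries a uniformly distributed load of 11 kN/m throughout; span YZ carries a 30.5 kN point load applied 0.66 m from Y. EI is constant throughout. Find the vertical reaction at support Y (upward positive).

R_Y = 60.38 kN

Release continuity at Y by inserting a hinge; the redundant is the internal moment M_Y. The primary structure is two simply-supported spans XY and YZ.
End slopes at the hinge Y, treating each span as simply supported:
  span XY: UDL 11: wL³/(24EI) = 41.77/EI
  span YZ: point load 30.5 at a = 0.66: Pab(L + b)/(6LEI) = 29.2/EI
  relative rotation θ_0 = (41.77 + 29.2)/EI = 70.96/EI
A unit hogging moment at Y produces rotation L₁/(3EI) + L₂/(3EI) = 3.267/EI.
Compatibility: M_Y·(L₁+L₂)/(3EI) = θ_0, giving M_Y = 21.72 kN·m (hogging).
Span XY, ΣM about X with M_Y applied at Y: R_Y^{XY}·4.5 = 111.4 + 21.72, so R_Y^{XY} = 29.58 kN and R_X = 49.5 − 29.58 = 19.92 kN.
Span YZ, ΣM about Z: R_Y^{YZ}·5.3 = 141.5 + 21.72, so R_Y^{YZ} = 30.8 kN and R_Z = 30.5 − 30.8 = -0.3005 kN.
R_Y = 29.58 + 30.8 = 60.38 kN.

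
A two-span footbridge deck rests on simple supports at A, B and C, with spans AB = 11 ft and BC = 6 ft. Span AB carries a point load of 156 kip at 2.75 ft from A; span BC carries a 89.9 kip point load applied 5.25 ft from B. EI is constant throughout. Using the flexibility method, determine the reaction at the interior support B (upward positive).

Release continuity at B by inserting a hinge; the redundant is the internal moment M_B. The primary structure is two simply-supported spans AB and BC.
Rotations at B on the released spans (each span's end-slope, ×1/EI):
  span AB: point load 156 at a = 2.75: Pab(L + a)/(6LEI) = 737.3/EI
  span BC: point load 89.9 at a = 5.25: Pab(L + b)/(6LEI) = 66.37/EI
  relative rotation θ_0 = (737.3 + 66.37)/EI = 803.7/EI
A unit hogging moment at B produces rotation L₁/(3EI) + L₂/(3EI) = 5.667/EI.
Compatibility: M_B·(L₁+L₂)/(3EI) = θ_0, giving M_B = 141.8 kip·ft (hogging).
Span AB, ΣM about A with M_B applied at B: R_B^{AB}·11 = 429 + 141.8, so R_B^{AB} = 51.89 kip and R_A = 156 − 51.89 = 104.1 kip.
Span BC, ΣM about C: R_B^{BC}·6 = 67.42 + 141.8, so R_B^{BC} = 34.88 kip and R_C = 89.9 − 34.88 = 55.02 kip.
R_B = 51.89 + 34.88 = 86.77 kip.

R_B = 86.77 kip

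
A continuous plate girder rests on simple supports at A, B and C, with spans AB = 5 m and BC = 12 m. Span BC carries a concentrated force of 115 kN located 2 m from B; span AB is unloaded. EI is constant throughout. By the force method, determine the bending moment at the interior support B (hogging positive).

Take M_B as the redundant. Released structure: two simple spans AB and BC with a hinge at B.
Rotations at B on the released spans (each span's end-slope, ×1/EI):
  span BC: point load 115 at a = 2: Pab(L + b)/(6LEI) = 702.8/EI
  relative rotation θ_0 = (0 + 702.8)/EI = 702.8/EI
A unit hogging moment at B produces rotation L₁/(3EI) + L₂/(3EI) = 5.667/EI.
Compatibility: M_B·(L₁+L₂)/(3EI) = θ_0, giving M_B = 124 kN·m (hogging).

M_B = 124 kN·m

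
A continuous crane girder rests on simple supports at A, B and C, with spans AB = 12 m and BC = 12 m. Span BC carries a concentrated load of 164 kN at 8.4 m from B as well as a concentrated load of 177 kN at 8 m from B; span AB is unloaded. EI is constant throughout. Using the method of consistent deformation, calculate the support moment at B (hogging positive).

Insert a hinge at B; M_B is the redundant, and each span becomes simply supported.
Discontinuity in slope at B on the released structure — sum the simple-span end rotations:
  span BC: point load 164 at a = 8.4: Pab(L + b)/(6LEI) = 1075/EI
  span BC: point load 177 at a = 8: Pab(L + b)/(6LEI) = 1259/EI
  relative rotation θ_0 = (0 + 2333)/EI = 2333/EI
A unit hogging moment at B produces rotation L₁/(3EI) + L₂/(3EI) = 8/EI.
Slope continuity at B: θ_0 = M_B·8/EI, so M_B = 2333/8 = 291.6 kN·m (hogging).

M_B = 291.6 kN·m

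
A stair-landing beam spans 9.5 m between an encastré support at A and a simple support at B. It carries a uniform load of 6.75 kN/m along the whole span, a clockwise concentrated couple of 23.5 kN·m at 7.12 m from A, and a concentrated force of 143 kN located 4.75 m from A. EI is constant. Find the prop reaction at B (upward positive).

R_B = 72.21 kN

Remove the prop at B; the released (primary) structure is a cantilever built in at A.
Primary-structure tip deflection at B by superposition:
  UDL 6.75: wL⁴/(8EI) = 6872/EI
  clockwise couple 23.5 at a = 7.12: M₀a(2L − a)/(2EI) = 993.9/EI
  point load 143 at a = 4.75: Pa²(3L − a)/(6EI) = 12771/EI
  δ_0 = 20638/EI
Flexibility coefficient — unit upward force at B: δ_{BB} = L³/(3EI) = 285.8/EI.
Compatibility at B: δ_0 − R_B·δ_{BB} = 0, so R_B = 20638/285.8 = 72.21 kN.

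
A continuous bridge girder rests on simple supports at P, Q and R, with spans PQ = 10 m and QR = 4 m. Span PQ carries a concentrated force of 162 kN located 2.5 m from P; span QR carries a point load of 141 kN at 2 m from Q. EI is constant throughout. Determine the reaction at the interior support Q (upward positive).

Release continuity at Q by inserting a hinge; the redundant is the internal moment M_Q. The primary structure is two simply-supported spans PQ and QR.
Rotations at Q on the released spans (each span's end-slope, ×1/EI):
  span PQ: point load 162 at a = 2.5: Pab(L + a)/(6LEI) = 632.8/EI
  span QR: point load 141 at a = 2: Pab(L + b)/(6LEI) = 141/EI
  relative rotation θ_0 = (632.8 + 141)/EI = 773.8/EI
A unit hogging moment at Q produces rotation L₁/(3EI) + L₂/(3EI) = 4.667/EI.
Slope continuity at Q: θ_0 = M_Q·4.667/EI, so M_Q = 773.8/4.667 = 165.8 kN·m (hogging).
Span PQ, ΣM about P with M_Q applied at Q: R_Q^{PQ}·10 = 405 + 165.8, so R_Q^{PQ} = 57.08 kN and R_P = 162 − 57.08 = 104.9 kN.
Span QR, ΣM about R: R_Q^{QR}·4 = 282 + 165.8, so R_Q^{QR} = 112 kN and R_R = 141 − 112 = 29.05 kN.
R_Q = 57.08 + 112 = 169 kN.

R_Q = 169 kN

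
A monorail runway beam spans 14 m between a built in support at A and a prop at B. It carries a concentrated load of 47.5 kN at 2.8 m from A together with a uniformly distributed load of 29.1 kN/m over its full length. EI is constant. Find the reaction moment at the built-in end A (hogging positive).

M_A = 808.7 kN·m

Choose R_B as the redundant. The primary structure is the cantilever fixed at A.
Free-end deflection of the primary structure under the applied loading (downward +):
  point load 47.5 at a = 2.8: Pa²(3L − a)/(6EI) = 2433/EI
  UDL 29.1: wL⁴/(8EI) = 139738/EI
  δ_0 = 142171/EI
Flexibility coefficient — unit upward force at B: δ_{BB} = L³/(3EI) = 914.7/EI.
The prop prevents deflection at B: R_B = δ_0/δ_{BB} = 142171/914.7 = 155.4 kN.
Moment equilibrium about A: M_A = Σ(load moments about A) − R_B·L = 2985 − 155.4×14 = 808.7 kN·m.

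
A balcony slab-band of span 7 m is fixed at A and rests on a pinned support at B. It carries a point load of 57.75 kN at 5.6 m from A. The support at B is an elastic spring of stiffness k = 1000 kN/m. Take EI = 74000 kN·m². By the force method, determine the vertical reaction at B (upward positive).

Choose R_B as the redundant. The primary structure is the cantilever fixed at A.
Deflection at B on the released cantilever, summing each load's contribution:
  point load 57.75 at a = 5.6: Pa²(3L − a)/(6EI) = 4648/EI
Tip deflection under a unit load at B: L³/(3EI) = 114.3/EI.
With EI = 74000 kN·m²: δ_0 = 0.062815 m and δ_{BB} = 0.001545 m/kN.
Compatibility — the spring shortens by R_B/k under the reaction it provides: δ_0 − R_B·δ_{BB} = R_B/k. With 1/k = 0.001 m/kN, R_B = δ_0 / (δ_{BB} + 1/k) = 0.062815 / (0.001545 + 0.001) = 24.68 kN.

R_B = 24.68 kN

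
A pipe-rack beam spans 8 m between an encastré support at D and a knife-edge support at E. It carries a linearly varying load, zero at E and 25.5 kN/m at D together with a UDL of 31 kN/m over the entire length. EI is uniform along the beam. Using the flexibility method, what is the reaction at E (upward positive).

R_E = 113.4 kN

Take the reaction at E as the redundant and release it; the primary structure is a cantilever fixed at D.
Deflection at E on the released cantilever, summing each load's contribution:
  triangular load, peak 25.5 at the fixed end: w₀L⁴/(30EI) = 3482/EI
  UDL 31: wL⁴/(8EI) = 15872/EI
  δ_0 = 19354/EI
Tip deflection under a unit load at E: L³/(3EI) = 170.7/EI.
Compatibility at E: δ_0 − R_E·δ_{EE} = 0, so R_E = 19354/170.7 = 113.4 kN.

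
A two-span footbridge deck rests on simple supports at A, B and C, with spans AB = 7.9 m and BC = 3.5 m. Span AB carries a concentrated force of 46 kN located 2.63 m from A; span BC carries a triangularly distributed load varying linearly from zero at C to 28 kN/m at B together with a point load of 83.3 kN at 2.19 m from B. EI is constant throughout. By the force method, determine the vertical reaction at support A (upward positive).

Insert a hinge at B; M_B is the redundant, and each span becomes simply supported.
Discontinuity in slope at B on the released structure — sum the simple-span end rotations:
  span AB: point load 46 at a = 2.63: Pab(L + a)/(6LEI) = 141.6/EI
  span BC: triangular load, peak 28: w₀L³/(45EI) = 26.68/EI
  span BC: point load 83.3 at a = 2.19: Pab(L + b)/(6LEI) = 54.74/EI
  relative rotation θ_0 = (141.6 + 81.42)/EI = 223.1/EI
A unit hogging moment at B produces rotation L₁/(3EI) + L₂/(3EI) = 3.8/EI.
Slope continuity at B: θ_0 = M_B·3.8/EI, so M_B = 223.1/3.8 = 58.7 kN·m (hogging).
Span AB, ΣM about A with M_B applied at B: R_B^{AB}·7.9 = 121 + 58.7, so R_B^{AB} = 22.74 kN and R_A = 46 − 22.74 = 23.26 kN.

R_A = 23.26 kN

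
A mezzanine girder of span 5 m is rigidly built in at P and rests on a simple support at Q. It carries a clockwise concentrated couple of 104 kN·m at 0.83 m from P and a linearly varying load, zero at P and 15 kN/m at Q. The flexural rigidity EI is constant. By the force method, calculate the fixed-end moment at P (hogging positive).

Take the reaction at Q as the redundant and release it; the primary structure is a cantilever fixed at P.
Free-end deflection of the primary structure under the applied loading (downward +):
  clockwise couple 104 at a = 0.83: M₀a(2L − a)/(2EI) = 395.8/EI
  triangular load, peak 15 at the free end: 11w₀L⁴/(120EI) = 859.4/EI
  δ_0 = 1255/EI
Flexibility coefficient — unit upward force at Q: δ_{QQ} = L³/(3EI) = 41.67/EI.
The prop prevents deflection at Q: R_Q = δ_0/δ_{QQ} = 1255/41.67 = 30.12 kN.
Moment equilibrium about P: M_P = Σ(load moments about P) − R_Q·L = 229 − 30.12×5 = 78.38 kN·m.

M_P = 78.38 kN·m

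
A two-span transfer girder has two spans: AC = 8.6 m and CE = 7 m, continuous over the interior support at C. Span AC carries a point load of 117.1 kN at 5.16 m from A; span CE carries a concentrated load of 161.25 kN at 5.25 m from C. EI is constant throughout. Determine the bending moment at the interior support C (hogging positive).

M_C = 165.9 kN·m

Take M_C as the redundant. Released structure: two simple spans AC and CE with a hinge at C.
Discontinuity in slope at C on the released structure — sum the simple-span end rotations:
  span AC: point load 117.1 at a = 5.16: Pab(L + a)/(6LEI) = 554.3/EI
  span CE: point load 161.25 at a = 5.25: Pab(L + b)/(6LEI) = 308.6/EI
  relative rotation θ_0 = (554.3 + 308.6)/EI = 862.9/EI
A unit hogging moment at C produces rotation L₁/(3EI) + L₂/(3EI) = 5.2/EI.
Slope continuity at C: θ_0 = M_C·5.2/EI, so M_C = 862.9/5.2 = 165.9 kN·m (hogging).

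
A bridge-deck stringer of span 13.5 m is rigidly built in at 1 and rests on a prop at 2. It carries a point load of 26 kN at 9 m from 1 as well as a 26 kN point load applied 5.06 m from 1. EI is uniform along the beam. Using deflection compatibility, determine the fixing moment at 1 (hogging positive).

M_1 = 118.8 kN·m

Take the reaction at 2 as the redundant and release it; the primary structure is a cantilever fixed at 1.
Primary-structure tip deflection at 2 by superposition:
  point load 26 at a = 9: Pa²(3L − a)/(6EI) = 11056/EI
  point load 26 at a = 5.06: Pa²(3L − a)/(6EI) = 3932/EI
  δ_0 = 14989/EI
Flexibility coefficient — unit upward force at 2: δ_{22} = L³/(3EI) = 820.1/EI.
The prop prevents deflection at 2: R_2 = δ_0/δ_{22} = 14989/820.1 = 18.28 kN.
Moment equilibrium about 1: M_1 = Σ(load moments about 1) − R_2·L = 365.6 − 18.28×13.5 = 118.8 kN·m.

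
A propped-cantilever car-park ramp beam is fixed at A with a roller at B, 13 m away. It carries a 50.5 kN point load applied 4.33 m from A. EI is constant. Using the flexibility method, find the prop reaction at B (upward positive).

R_B = 7.471 kN

Remove the prop at B; the released (primary) structure is a cantilever built in at A.
Primary-structure tip deflection at B by superposition:
  point load 50.5 at a = 4.33: Pa²(3L − a)/(6EI) = 5471/EI
Tip deflection under a unit load at B: L³/(3EI) = 732.3/EI.
The prop prevents deflection at B: R_B = δ_0/δ_{BB} = 5471/732.3 = 7.471 kN.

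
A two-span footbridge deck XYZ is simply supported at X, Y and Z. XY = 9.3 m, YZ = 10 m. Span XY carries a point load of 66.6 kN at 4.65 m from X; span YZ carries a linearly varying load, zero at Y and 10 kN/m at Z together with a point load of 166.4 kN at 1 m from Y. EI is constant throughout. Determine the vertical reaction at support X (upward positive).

R_X = 16.11 kN

Take M_Y as the redundant. Released structure: two simple spans XY and YZ with a hinge at Y.
Discontinuity in slope at Y on the released structure — sum the simple-span end rotations:
  span XY: point load 66.6 at a = 4.65: Pab(L + a)/(6LEI) = 360/EI
  span YZ: triangular load, peak 10: 7w₀L³/(360EI) = 194.4/EI
  span YZ: point load 166.4 at a = 1: Pab(L + b)/(6LEI) = 474.2/EI
  relative rotation θ_0 = (360 + 668.7)/EI = 1029/EI
A unit hogging moment at Y produces rotation L₁/(3EI) + L₂/(3EI) = 6.433/EI.
Slope continuity at Y: θ_0 = M_Y·6.433/EI, so M_Y = 1029/6.433 = 159.9 kN·m (hogging).
Span XY, ΣM about X with M_Y applied at Y: R_Y^{XY}·9.3 = 309.7 + 159.9, so R_Y^{XY} = 50.49 kN and R_X = 66.6 − 50.49 = 16.11 kN.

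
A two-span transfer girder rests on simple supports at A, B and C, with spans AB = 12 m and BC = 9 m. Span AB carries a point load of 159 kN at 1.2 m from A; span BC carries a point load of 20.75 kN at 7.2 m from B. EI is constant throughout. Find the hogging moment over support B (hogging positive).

M_B = 61.65 kN·m

Take M_B as the redundant. Released structure: two simple spans AB and BC with a hinge at B.
Discontinuity in slope at B on the released structure — sum the simple-span end rotations:
  span AB: point load 159 at a = 1.2: Pab(L + a)/(6LEI) = 377.8/EI
  span BC: point load 20.75 at a = 7.2: Pab(L + b)/(6LEI) = 53.78/EI
  relative rotation θ_0 = (377.8 + 53.78)/EI = 431.6/EI
A unit hogging moment at B produces rotation L₁/(3EI) + L₂/(3EI) = 7/EI.
Compatibility: M_B·(L₁+L₂)/(3EI) = θ_0, giving M_B = 61.65 kN·m (hogging).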